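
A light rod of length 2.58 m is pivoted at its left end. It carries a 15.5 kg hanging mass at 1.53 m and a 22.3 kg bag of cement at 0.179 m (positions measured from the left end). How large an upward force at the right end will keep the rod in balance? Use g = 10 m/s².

F ≈ 107 N

Choose the left end as the axis so the unknown pivot reaction has zero arm there.
Hanging mass: 15.5 × 10 = 155 N down at 1.53 m → arm 1.53 m, τ = 155 × 1.53 = 237.2 N·m clockwise.
Bag of cement: 22.3 × 10 = 223 N down at 0.179 m → arm 0.179 m, τ = 223 × 0.179 = 39.92 N·m clockwise.
Net moment of the loads = 277.1 N·m clockwise.
The upward force F acts at the right end, arm 2.58 m, giving F × 2.58 counterclockwise.
Balancing moments: F × 2.58 = 277.1, giving F = 277.1 / 2.58 = 107 N.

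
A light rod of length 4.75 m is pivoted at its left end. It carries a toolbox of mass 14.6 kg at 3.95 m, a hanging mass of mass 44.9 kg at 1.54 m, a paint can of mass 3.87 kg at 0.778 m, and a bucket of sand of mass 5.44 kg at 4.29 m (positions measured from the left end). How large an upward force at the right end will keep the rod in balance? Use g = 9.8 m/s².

F ≈ 316 N

Sum moments about the left end (the unknown pivot reaction has zero arm there).
Toolbox: 14.6 × 9.8 = 143.1 N down at 3.95 m → arm 3.95 m, τ = 143.1 × 3.95 = 565.2 N·m clockwise.
Hanging mass: 44.9 × 9.8 = 440 N down at 1.54 m → arm 1.54 m, τ = 440 × 1.54 = 677.6 N·m clockwise.
Paint can: 3.87 × 9.8 = 37.93 N down at 0.778 m → arm 0.778 m, τ = 37.93 × 0.778 = 29.51 N·m clockwise.
Bucket of sand: 5.44 × 9.8 = 53.31 N down at 4.29 m → arm 4.29 m, τ = 53.31 × 4.29 = 228.7 N·m clockwise.
Net moment of the loads = 1501 N·m clockwise.
The upward force F acts at the right end, arm 4.75 m, giving F × 4.75 counterclockwise.
Setting net torque to zero: F × 4.75 = 1501 → F = 1501 / 4.75 = 316 N.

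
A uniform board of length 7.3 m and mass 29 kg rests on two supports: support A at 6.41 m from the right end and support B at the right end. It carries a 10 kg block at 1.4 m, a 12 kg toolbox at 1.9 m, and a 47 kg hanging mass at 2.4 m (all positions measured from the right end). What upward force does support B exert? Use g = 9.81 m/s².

Take moments about support A.
Beam weight: 29 × 9.81 = 284.5 N down at 3.65 m → arm 2.76 m, τ = 284.5 × 2.76 = 785.2 N·m clockwise.
Block: 10 × 9.81 = 98.1 N down at 1.4 m → arm 5.01 m, τ = 98.1 × 5.01 = 491.5 N·m clockwise.
Toolbox: 12 × 9.81 = 117.7 N down at 1.9 m → arm 4.51 m, τ = 117.7 × 4.51 = 530.8 N·m clockwise.
Hanging mass: 47 × 9.81 = 461.1 N down at 2.4 m → arm 4.01 m, τ = 461.1 × 4.01 = 1849 N·m clockwise.
Net load moment about support A = 3656 N·m clockwise.
Reaction R at support B is upward at 0 m, arm 6.41 m → moment R × 6.41 counterclockwise.
Balancing moments: R × 6.41 = 3656, giving R = 570 N.

R_B ≈ 570 N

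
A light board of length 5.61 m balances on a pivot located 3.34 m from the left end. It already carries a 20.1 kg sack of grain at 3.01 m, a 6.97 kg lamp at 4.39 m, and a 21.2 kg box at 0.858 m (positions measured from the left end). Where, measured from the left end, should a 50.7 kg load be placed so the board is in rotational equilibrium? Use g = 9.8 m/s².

Take moments about the pivot (at 3.34 m from the left end).
Sack of grain: 20.1 × 9.8 = 197 N down at 3.01 m → arm 0.33 m, τ = 197 × 0.33 = 65.01 N·m counterclockwise.
Lamp: 6.97 × 9.8 = 68.31 N down at 4.39 m → arm 1.05 m, τ = 68.31 × 1.05 = 71.73 N·m clockwise.
Box: 21.2 × 9.8 = 207.8 N down at 0.858 m → arm 2.482 m, τ = 207.8 × 2.482 = 515.8 N·m counterclockwise.
Net moment of existing loads = 509.1 N·m counterclockwise.
The load weighs 50.7 × 9.8 = 496.9 N and must supply an equal clockwise moment, so its lever arm about the pivot is 509.1 / 496.9 = 1.02 m.
That puts it at 3.34 + 1.02 = 4.36 m from the left end.

x ≈ 4.36 m from the left end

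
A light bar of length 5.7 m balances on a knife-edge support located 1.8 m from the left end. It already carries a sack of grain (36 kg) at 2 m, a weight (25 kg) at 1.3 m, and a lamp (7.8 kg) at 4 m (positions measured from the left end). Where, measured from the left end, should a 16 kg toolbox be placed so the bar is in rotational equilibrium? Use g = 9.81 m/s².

Take moments about the knife-edge support (at 1.8 m from the left end).
Sack of grain: 36 × 9.81 = 353.2 N down at 2 m → arm 0.2 m, τ = 353.2 × 0.2 = 70.64 N·m clockwise.
Weight: 25 × 9.81 = 245.2 N down at 1.3 m → arm 0.5 m, τ = 245.2 × 0.5 = 122.6 N·m counterclockwise.
Lamp: 7.8 × 9.81 = 76.52 N down at 4 m → arm 2.2 m, τ = 76.52 × 2.2 = 168.3 N·m clockwise.
Net moment of existing loads = 116.3 N·m clockwise.
The toolbox weighs 16 × 9.81 = 157 N and must supply an equal counterclockwise moment, so its lever arm about the knife-edge support is 116.3 / 157 = 0.741 m.
That puts it at 1.8 − 0.741 = 1.06 m from the left end.

x ≈ 1.06 m from the left end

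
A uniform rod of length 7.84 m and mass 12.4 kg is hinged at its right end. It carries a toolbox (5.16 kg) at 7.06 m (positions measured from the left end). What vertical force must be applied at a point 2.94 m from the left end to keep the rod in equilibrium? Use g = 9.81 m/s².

F ≈ 105 N

Taking torques about the right end:
Beam weight: 12.4 × 9.81 = 121.6 N down at 3.92 m → arm 3.92 m, τ = 121.6 × 3.92 = 476.7 N·m counterclockwise.
Toolbox: 5.16 × 9.81 = 50.62 N down at 7.06 m → arm 0.78 m, τ = 50.62 × 0.78 = 39.48 N·m counterclockwise.
Net moment of the loads = 516.2 N·m counterclockwise.
The upward force F acts at a point 2.94 m from the left end, arm 4.9 m, giving F × 4.9 clockwise.
Setting net torque to zero: F × 4.9 = 516.2 → F = 516.2 / 4.9 = 105 N.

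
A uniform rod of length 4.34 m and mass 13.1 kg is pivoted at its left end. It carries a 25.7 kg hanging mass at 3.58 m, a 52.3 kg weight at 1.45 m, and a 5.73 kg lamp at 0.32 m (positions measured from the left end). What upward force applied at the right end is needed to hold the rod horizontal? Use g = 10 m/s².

F ≈ 456 N

Sum moments about the left end (the unknown pivot reaction has zero arm there).
Beam weight: 13.1 × 10 = 131 N down at 2.17 m → arm 2.17 m, τ = 131 × 2.17 = 284.3 N·m clockwise.
Hanging mass: 25.7 × 10 = 257 N down at 3.58 m → arm 3.58 m, τ = 257 × 3.58 = 920.1 N·m clockwise.
Weight: 52.3 × 10 = 523 N down at 1.45 m → arm 1.45 m, τ = 523 × 1.45 = 758.4 N·m clockwise.
Lamp: 5.73 × 10 = 57.3 N down at 0.32 m → arm 0.32 m, τ = 57.3 × 0.32 = 18.34 N·m clockwise.
Net moment of the loads = 1981 N·m clockwise.
The upward force F acts at the right end, arm 4.34 m, giving F × 4.34 counterclockwise.
Setting net torque to zero: F × 4.34 = 1981 → F = 1981 / 4.34 = 456 N.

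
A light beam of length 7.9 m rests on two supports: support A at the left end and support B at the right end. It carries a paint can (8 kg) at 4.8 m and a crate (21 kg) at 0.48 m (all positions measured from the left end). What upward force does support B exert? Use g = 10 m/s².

R_B ≈ 61.4 N

Sum moments about support A (its reaction then has zero moment arm).
Paint can: 8 × 10 = 80 N down at 4.8 m → arm 4.8 m, τ = 80 × 4.8 = 384 N·m clockwise.
Crate: 21 × 10 = 210 N down at 0.48 m → arm 0.48 m, τ = 210 × 0.48 = 100.8 N·m clockwise.
Net load moment about support A = 484.8 N·m clockwise.
Reaction R at support B is upward at 7.9 m, arm 7.9 m → moment R × 7.9 counterclockwise.
Balancing moments: R × 7.9 = 484.8, giving R = 61.4 N.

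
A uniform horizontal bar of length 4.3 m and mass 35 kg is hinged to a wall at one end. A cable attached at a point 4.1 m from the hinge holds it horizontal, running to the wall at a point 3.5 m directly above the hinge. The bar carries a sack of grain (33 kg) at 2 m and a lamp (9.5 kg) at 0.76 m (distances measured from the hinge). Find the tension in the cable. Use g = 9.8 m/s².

Taking torques about the hinge:
Beam weight: 35 × 9.8 = 343 N down at 2.15 m → arm 2.15 m, τ = 343 × 2.15 = 737.4 N·m clockwise.
Sack of grain: 33 × 9.8 = 323.4 N down at 2 m → arm 2 m, τ = 323.4 × 2 = 646.8 N·m clockwise.
Lamp: 9.5 × 9.8 = 93.1 N down at 0.76 m → arm 0.76 m, τ = 93.1 × 0.76 = 70.76 N·m clockwise.
Total clockwise load moment = 1455 N·m.
The cable tension T acts at 4.1 m; only its component perpendicular to the bar, T sinθ, produces torque. sinθ = h/√(h²+d²) = 3.5/√(3.5²+4.1²) = 0.6493.
Balancing moments: T × 4.1 × 0.6493 = 1455, giving T = 1455 / 2.662 = 547 N.

T ≈ 547 N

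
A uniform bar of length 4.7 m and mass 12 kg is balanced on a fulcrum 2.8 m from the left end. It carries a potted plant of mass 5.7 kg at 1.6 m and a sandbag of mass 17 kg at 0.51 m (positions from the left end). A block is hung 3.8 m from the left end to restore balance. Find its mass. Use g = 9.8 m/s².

m ≈ 51.2 kg

Choose the fulcrum (at 2.8 m from the left end) as the axis so the support reaction has zero arm there.
Beam weight: 12 × 9.8 = 117.6 N down at 2.35 m → arm 0.45 m, τ = 117.6 × 0.45 = 52.92 N·m counterclockwise.
Potted plant: 5.7 × 9.8 = 55.86 N down at 1.6 m → arm 1.2 m, τ = 55.86 × 1.2 = 67.03 N·m counterclockwise.
Sandbag: 17 × 9.8 = 166.6 N down at 0.51 m → arm 2.29 m, τ = 166.6 × 2.29 = 381.5 N·m counterclockwise.
Net moment of known loads = 501.4 N·m counterclockwise.
An unknown mass m at 3.8 m has arm 1 m; its moment is m·g·1 clockwise.
Στ = 0 ⇒ m × 9.8 × 1 = 501.4 ⇒ m = 501.4 / (9.8 × 1) = 51.2 kg.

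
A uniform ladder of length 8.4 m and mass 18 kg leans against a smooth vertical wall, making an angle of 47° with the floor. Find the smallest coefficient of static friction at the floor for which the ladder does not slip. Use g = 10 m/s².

About the foot of the ladder:
Ladder weight 18×10 = 180 N acts at 4.2 m along the ladder; its horizontal arm is 4.2·cos47° = 2.864 m → τ = 515.5 N·m clockwise.
Wall normal N acts horizontally at the top; its moment arm is the height L sinθ = 8.4·sin47° = 6.143 m, counterclockwise.
Balancing moments: N × 6.143 = 515.5, giving N = 83.92 N.
ΣFx = 0 ⇒ f = N_wall = 83.92 N. ΣFy = 0 ⇒ N_floor = 180 N.
μ_min = f / N_floor = 83.92 / 180 = 0.466.

μ_min ≈ 0.466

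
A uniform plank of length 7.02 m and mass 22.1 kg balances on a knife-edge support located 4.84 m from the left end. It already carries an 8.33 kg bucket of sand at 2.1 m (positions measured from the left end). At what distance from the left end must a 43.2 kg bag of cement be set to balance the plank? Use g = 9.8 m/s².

x ≈ 6.05 m from the left end

Take moments about the knife-edge support (at 4.84 m from the left end).
Beam weight: 22.1 × 9.8 = 216.6 N down at 3.51 m → arm 1.33 m, τ = 216.6 × 1.33 = 288.1 N·m counterclockwise.
Bucket of sand: 8.33 × 9.8 = 81.63 N down at 2.1 m → arm 2.74 m, τ = 81.63 × 2.74 = 223.7 N·m counterclockwise.
Net moment of existing loads = 511.8 N·m counterclockwise.
The bag of cement weighs 43.2 × 9.8 = 423.4 N and must supply an equal clockwise moment, so its lever arm about the knife-edge support is 511.8 / 423.4 = 1.21 m.
That puts it at 4.84 + 1.21 = 6.05 m from the left end.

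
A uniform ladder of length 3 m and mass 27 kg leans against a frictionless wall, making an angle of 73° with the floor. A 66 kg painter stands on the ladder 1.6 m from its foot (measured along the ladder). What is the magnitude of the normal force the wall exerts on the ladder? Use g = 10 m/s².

N_wall ≈ 149 N

Choose the foot of the ladder as the axis so the floor normal and friction both act there and drop out.
Ladder weight 27×10 = 270 N acts at 1.5 m along the ladder; its horizontal arm is 1.5·cos73° = 0.4386 m → τ = 118.4 N·m clockwise.
Painter: 66×10 = 660 N at 1.6 m → arm 0.4678 m → τ = 308.7 N·m clockwise.
Wall normal N acts horizontally at the top; its moment arm is the height L sinθ = 3·sin73° = 2.869 m, counterclockwise.
Balancing moments: N × 2.869 = 427.1, giving N = 149 N.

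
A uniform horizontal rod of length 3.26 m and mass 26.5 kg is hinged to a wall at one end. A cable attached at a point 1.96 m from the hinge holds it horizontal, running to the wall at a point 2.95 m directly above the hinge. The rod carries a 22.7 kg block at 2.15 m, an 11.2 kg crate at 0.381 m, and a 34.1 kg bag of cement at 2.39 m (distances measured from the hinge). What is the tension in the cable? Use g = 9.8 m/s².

T ≈ 1070 N

Take moments about the hinge.
Beam weight: 26.5 × 9.8 = 259.7 N down at 1.63 m → arm 1.63 m, τ = 259.7 × 1.63 = 423.3 N·m clockwise.
Block: 22.7 × 9.8 = 222.5 N down at 2.15 m → arm 2.15 m, τ = 222.5 × 2.15 = 478.4 N·m clockwise.
Crate: 11.2 × 9.8 = 109.8 N down at 0.381 m → arm 0.381 m, τ = 109.8 × 0.381 = 41.83 N·m clockwise.
Bag of cement: 34.1 × 9.8 = 334.2 N down at 2.39 m → arm 2.39 m, τ = 334.2 × 2.39 = 798.7 N·m clockwise.
Total clockwise load moment = 1742 N·m.
The cable tension T acts at 1.96 m; only its component perpendicular to the rod, T sinθ, produces torque. sinθ = h/√(h²+d²) = 2.95/√(2.95²+1.96²) = 0.8329.
For rotational equilibrium, T × 1.96 × 0.8329 = 1742, so T = 1742 / 1.632 = 1070 N.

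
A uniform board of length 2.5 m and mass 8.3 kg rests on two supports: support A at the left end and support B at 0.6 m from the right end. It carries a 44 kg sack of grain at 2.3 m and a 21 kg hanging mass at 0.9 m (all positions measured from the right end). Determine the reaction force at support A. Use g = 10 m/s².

Take moments about support B.
Beam weight: 8.3 × 10 = 83 N down at 1.25 m → arm 0.65 m, τ = 83 × 0.65 = 53.95 N·m counterclockwise.
Sack of grain: 44 × 10 = 440 N down at 2.3 m → arm 1.7 m, τ = 440 × 1.7 = 748 N·m counterclockwise.
Hanging mass: 21 × 10 = 210 N down at 0.9 m → arm 0.3 m, τ = 210 × 0.3 = 63 N·m counterclockwise.
Net load moment about support B = 865 N·m counterclockwise.
Reaction R at support A is upward at 2.5 m, arm 1.9 m → moment R × 1.9 clockwise.
For rotational equilibrium, R × 1.9 = 865, so R = 455 N.

R_A ≈ 455 N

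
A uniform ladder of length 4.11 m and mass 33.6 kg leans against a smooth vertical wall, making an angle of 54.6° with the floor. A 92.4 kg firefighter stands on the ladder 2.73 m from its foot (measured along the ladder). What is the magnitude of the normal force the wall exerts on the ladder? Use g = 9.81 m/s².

N_wall ≈ 545 N

Taking torques about the foot of the ladder:
Ladder weight 33.6×9.81 = 329.6 N acts at 2.055 m along the ladder; its horizontal arm is 2.055·cos54.6° = 1.19 m → τ = 392.2 N·m clockwise.
Firefighter: 92.4×9.81 = 906.4 N at 2.73 m → arm 1.581 m → τ = 1433 N·m clockwise.
Wall normal N acts horizontally at the top; its moment arm is the height L sinθ = 4.11·sin54.6° = 3.35 m, counterclockwise.
Setting net torque to zero: N × 3.35 = 1825 → N = 545 N.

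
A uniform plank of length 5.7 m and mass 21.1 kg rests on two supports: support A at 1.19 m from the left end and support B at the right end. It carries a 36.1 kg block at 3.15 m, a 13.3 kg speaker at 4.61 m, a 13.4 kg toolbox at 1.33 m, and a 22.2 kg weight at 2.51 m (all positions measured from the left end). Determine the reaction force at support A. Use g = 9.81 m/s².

R_A ≈ 644 N

Take moments about support B.
Beam weight: 21.1 × 9.81 = 207 N down at 2.85 m → arm 2.85 m, τ = 207 × 2.85 = 590 N·m counterclockwise.
Block: 36.1 × 9.81 = 354.1 N down at 3.15 m → arm 2.55 m, τ = 354.1 × 2.55 = 903 N·m counterclockwise.
Speaker: 13.3 × 9.81 = 130.5 N down at 4.61 m → arm 1.09 m, τ = 130.5 × 1.09 = 142.2 N·m counterclockwise.
Toolbox: 13.4 × 9.81 = 131.5 N down at 1.33 m → arm 4.37 m, τ = 131.5 × 4.37 = 574.7 N·m counterclockwise.
Weight: 22.2 × 9.81 = 217.8 N down at 2.51 m → arm 3.19 m, τ = 217.8 × 3.19 = 694.8 N·m counterclockwise.
Net load moment about support B = 2905 N·m counterclockwise.
Reaction R at support A is upward at 1.19 m, arm 4.51 m → moment R × 4.51 clockwise.
Balancing moments: R × 4.51 = 2905, giving R = 644 N.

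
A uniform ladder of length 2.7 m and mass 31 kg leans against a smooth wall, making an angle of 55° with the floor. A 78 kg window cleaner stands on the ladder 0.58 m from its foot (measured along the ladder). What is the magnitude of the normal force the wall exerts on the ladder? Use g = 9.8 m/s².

Take moments about the foot of the ladder.
Ladder weight 31×9.8 = 303.8 N acts at 1.35 m along the ladder; its horizontal arm is 1.35·cos55° = 0.7743 m → τ = 235.2 N·m clockwise.
Window cleaner: 78×9.8 = 764.4 N at 0.58 m → arm 0.3327 m → τ = 254.3 N·m clockwise.
Wall normal N acts horizontally at the top; its moment arm is the height L sinθ = 2.7·sin55° = 2.212 m, counterclockwise.
Setting net torque to zero: N × 2.212 = 489.5 → N = 221 N.

N_wall ≈ 221 N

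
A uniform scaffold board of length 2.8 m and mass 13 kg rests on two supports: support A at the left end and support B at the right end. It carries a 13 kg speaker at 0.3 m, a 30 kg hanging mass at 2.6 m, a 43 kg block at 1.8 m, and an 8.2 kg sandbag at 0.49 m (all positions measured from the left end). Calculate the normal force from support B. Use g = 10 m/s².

R_B ≈ 648 N

Take moments about support A.
Beam weight: 13 × 10 = 130 N down at 1.4 m → arm 1.4 m, τ = 130 × 1.4 = 182 N·m clockwise.
Speaker: 13 × 10 = 130 N down at 0.3 m → arm 0.3 m, τ = 130 × 0.3 = 39 N·m clockwise.
Hanging mass: 30 × 10 = 300 N down at 2.6 m → arm 2.6 m, τ = 300 × 2.6 = 780 N·m clockwise.
Block: 43 × 10 = 430 N down at 1.8 m → arm 1.8 m, τ = 430 × 1.8 = 774 N·m clockwise.
Sandbag: 8.2 × 10 = 82 N down at 0.49 m → arm 0.49 m, τ = 82 × 0.49 = 40.18 N·m clockwise.
Net load moment about support A = 1815 N·m clockwise.
Reaction R at support B is upward at 2.8 m, arm 2.8 m → moment R × 2.8 counterclockwise.
Balancing moments: R × 2.8 = 1815, giving R = 648 N.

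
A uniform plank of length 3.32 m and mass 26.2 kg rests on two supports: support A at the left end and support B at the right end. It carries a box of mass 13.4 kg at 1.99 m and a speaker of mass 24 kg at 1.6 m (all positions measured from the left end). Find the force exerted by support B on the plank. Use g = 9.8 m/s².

R_B ≈ 320 N

Sum moments about support A (its reaction then has zero moment arm).
Beam weight: 26.2 × 9.8 = 256.8 N down at 1.66 m → arm 1.66 m, τ = 256.8 × 1.66 = 426.3 N·m clockwise.
Box: 13.4 × 9.8 = 131.3 N down at 1.99 m → arm 1.99 m, τ = 131.3 × 1.99 = 261.3 N·m clockwise.
Speaker: 24 × 9.8 = 235.2 N down at 1.6 m → arm 1.6 m, τ = 235.2 × 1.6 = 376.3 N·m clockwise.
Net load moment about support A = 1064 N·m clockwise.
Reaction R at support B is upward at 3.32 m, arm 3.32 m → moment R × 3.32 counterclockwise.
Στ = 0 ⇒ R × 3.32 = 1064 ⇒ R = 320 N.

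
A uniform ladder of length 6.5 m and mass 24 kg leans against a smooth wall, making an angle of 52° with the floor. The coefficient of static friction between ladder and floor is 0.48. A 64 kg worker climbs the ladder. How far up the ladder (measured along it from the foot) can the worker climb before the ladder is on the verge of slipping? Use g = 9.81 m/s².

Sum moments about the foot of the ladder (the floor normal and friction both act there and drop out).
Ladder weight 24×9.81 = 235.4 N acts at 3.25 m along the ladder; its horizontal arm is 3.25·cos52° = 2.001 m → τ = 471 N·m clockwise.
Worker weight 64×9.81 = 627.8 N at distance d → arm d·cos52° → τ = 627.8·d·0.6157 clockwise.
Wall normal N at the top has arm L sinθ = 5.122 m counterclockwise, so Στ = 0 gives N·5.122 = 471 + 386.5·d.
ΣFy = 0 ⇒ N_floor = 863.2 N, so the maximum friction is μ_s·N_floor = 0.48×863.2 = 414.3 N. ΣFx = 0 ⇒ N_wall = f, so at the slipping point N = 414.3 N.
Substituting: 414.3×5.122 = 471 + 386.5·d ⇒ d = (2122 − 471) / 386.5 = 4.27 m.

d ≈ 4.27 m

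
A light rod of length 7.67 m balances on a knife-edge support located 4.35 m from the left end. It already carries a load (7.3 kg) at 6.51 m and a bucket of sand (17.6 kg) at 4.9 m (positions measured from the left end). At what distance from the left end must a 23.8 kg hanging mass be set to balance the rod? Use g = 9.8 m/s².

x ≈ 3.28 m from the left end

Take moments about the knife-edge support (at 4.35 m from the left end).
Load: 7.3 × 9.8 = 71.54 N down at 6.51 m → arm 2.16 m, τ = 71.54 × 2.16 = 154.5 N·m clockwise.
Bucket of sand: 17.6 × 9.8 = 172.5 N down at 4.9 m → arm 0.55 m, τ = 172.5 × 0.55 = 94.88 N·m clockwise.
Net moment of existing loads = 249.4 N·m clockwise.
The hanging mass weighs 23.8 × 9.8 = 233.2 N and must supply an equal counterclockwise moment, so its lever arm about the knife-edge support is 249.4 / 233.2 = 1.07 m.
That puts it at 4.35 − 1.07 = 3.28 m from the left end.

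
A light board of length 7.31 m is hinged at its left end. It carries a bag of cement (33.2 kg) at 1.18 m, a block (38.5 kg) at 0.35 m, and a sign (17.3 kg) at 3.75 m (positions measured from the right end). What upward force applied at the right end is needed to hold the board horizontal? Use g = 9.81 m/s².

Choose the left end as the axis so the unknown pivot reaction has zero arm there.
Bag of cement: 33.2 × 9.81 = 325.7 N down at 1.18 m → arm 6.13 m, τ = 325.7 × 6.13 = 1997 N·m clockwise.
Block: 38.5 × 9.81 = 377.7 N down at 0.35 m → arm 6.96 m, τ = 377.7 × 6.96 = 2629 N·m clockwise.
Sign: 17.3 × 9.81 = 169.7 N down at 3.75 m → arm 3.56 m, τ = 169.7 × 3.56 = 604.1 N·m clockwise.
Net moment of the loads = 5230 N·m clockwise.
The upward force F acts at the right end, arm 7.31 m, giving F × 7.31 counterclockwise.
Balancing moments: F × 7.31 = 5230, giving F = 5230 / 7.31 = 715 N.

F ≈ 715 N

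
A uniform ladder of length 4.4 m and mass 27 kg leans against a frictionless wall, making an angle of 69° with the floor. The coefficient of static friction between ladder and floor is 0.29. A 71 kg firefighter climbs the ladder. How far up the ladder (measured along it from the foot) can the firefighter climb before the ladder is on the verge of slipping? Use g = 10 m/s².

Taking torques about the foot of the ladder:
Ladder weight 27×10 = 270 N acts at 2.2 m along the ladder; its horizontal arm is 2.2·cos69° = 0.7884 m → τ = 212.9 N·m clockwise.
Firefighter weight 71×10 = 710 N at distance d → arm d·cos69° → τ = 710·d·0.3584 clockwise.
Wall normal N at the top has arm L sinθ = 4.108 m counterclockwise, so Στ = 0 gives N·4.108 = 212.9 + 254.5·d.
ΣFy = 0 ⇒ N_floor = 980 N, so the maximum friction is μ_s·N_floor = 0.29×980 = 284.2 N. ΣFx = 0 ⇒ N_wall = f, so at the slipping point N = 284.2 N.
Substituting: 284.2×4.108 = 212.9 + 254.5·d ⇒ d = (1167 − 212.9) / 254.5 = 3.75 m.

d ≈ 3.75 m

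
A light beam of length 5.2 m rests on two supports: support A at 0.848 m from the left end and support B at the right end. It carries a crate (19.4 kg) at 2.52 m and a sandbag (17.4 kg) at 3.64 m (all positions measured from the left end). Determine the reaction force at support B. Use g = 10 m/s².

R_B ≈ 186 N

Taking torques about support A:
Crate: 19.4 × 10 = 194 N down at 2.52 m → arm 1.672 m, τ = 194 × 1.672 = 324.4 N·m clockwise.
Sandbag: 17.4 × 10 = 174 N down at 3.64 m → arm 2.792 m, τ = 174 × 2.792 = 485.8 N·m clockwise.
Net load moment about support A = 810.2 N·m clockwise.
Reaction R at support B is upward at 5.2 m, arm 4.352 m → moment R × 4.352 counterclockwise.
Στ = 0 ⇒ R × 4.352 = 810.2 ⇒ R = 186 N.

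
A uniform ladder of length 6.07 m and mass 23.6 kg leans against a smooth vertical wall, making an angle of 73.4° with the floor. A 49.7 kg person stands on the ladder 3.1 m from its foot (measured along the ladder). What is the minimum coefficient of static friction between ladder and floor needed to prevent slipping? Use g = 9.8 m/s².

Sum moments about the foot of the ladder (the floor normal and friction both act there and drop out).
Ladder weight 23.6×9.8 = 231.3 N acts at 3.035 m along the ladder; its horizontal arm is 3.035·cos73.4° = 0.8671 m → τ = 200.6 N·m clockwise.
Person: 49.7×9.8 = 487.1 N at 3.1 m → arm 0.8856 m → τ = 431.4 N·m clockwise.
Wall normal N acts horizontally at the top; its moment arm is the height L sinθ = 6.07·sin73.4° = 5.817 m, counterclockwise.
Στ = 0 ⇒ N × 5.817 = 632 ⇒ N = 108.6 N.
ΣFx = 0 ⇒ f = N_wall = 108.6 N. ΣFy = 0 ⇒ N_floor = 718.4 N.
μ_min = f / N_floor = 108.6 / 718.4 = 0.151.

μ_min ≈ 0.151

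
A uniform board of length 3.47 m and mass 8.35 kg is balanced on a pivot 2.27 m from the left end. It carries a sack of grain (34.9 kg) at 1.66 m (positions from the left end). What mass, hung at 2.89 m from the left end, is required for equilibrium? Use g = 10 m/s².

Sum moments about the pivot (at 2.27 m from the left end) (the support reaction has zero arm there).
Beam weight: 8.35 × 10 = 83.5 N down at 1.735 m → arm 0.535 m, τ = 83.5 × 0.535 = 44.67 N·m counterclockwise.
Sack of grain: 34.9 × 10 = 349 N down at 1.66 m → arm 0.61 m, τ = 349 × 0.61 = 212.9 N·m counterclockwise.
Net moment of known loads = 257.6 N·m counterclockwise.
An unknown mass m at 2.89 m has arm 0.62 m; its moment is m·g·0.62 clockwise.
Στ = 0 ⇒ m × 10 × 0.62 = 257.6 ⇒ m = 257.6 / (10 × 0.62) = 41.5 kg.

m ≈ 41.5 kg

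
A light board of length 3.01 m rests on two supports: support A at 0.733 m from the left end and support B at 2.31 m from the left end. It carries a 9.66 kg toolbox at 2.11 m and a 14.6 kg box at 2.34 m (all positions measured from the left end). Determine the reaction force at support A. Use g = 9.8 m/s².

R_A ≈ 9.28 N

About support B:
Toolbox: 9.66 × 9.8 = 94.67 N down at 2.11 m → arm 0.2 m, τ = 94.67 × 0.2 = 18.93 N·m counterclockwise.
Box: 14.6 × 9.8 = 143.1 N down at 2.34 m → arm 0.03 m, τ = 143.1 × 0.03 = 4.293 N·m clockwise.
Net load moment about support B = 14.64 N·m counterclockwise.
Reaction R at support A is upward at 0.733 m, arm 1.577 m → moment R × 1.577 clockwise.
Setting net torque to zero: R × 1.577 = 14.64 → R = 9.28 N.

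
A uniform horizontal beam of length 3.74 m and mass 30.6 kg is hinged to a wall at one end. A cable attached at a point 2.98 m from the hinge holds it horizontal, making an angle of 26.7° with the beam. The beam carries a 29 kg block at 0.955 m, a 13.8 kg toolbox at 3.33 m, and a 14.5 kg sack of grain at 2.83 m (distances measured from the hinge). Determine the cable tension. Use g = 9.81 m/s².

Sum moments about the hinge (the unknown hinge reaction has zero arm there).
Beam weight: 30.6 × 9.81 = 300.2 N down at 1.87 m → arm 1.87 m, τ = 300.2 × 1.87 = 561.4 N·m clockwise.
Block: 29 × 9.81 = 284.5 N down at 0.955 m → arm 0.955 m, τ = 284.5 × 0.955 = 271.7 N·m clockwise.
Toolbox: 13.8 × 9.81 = 135.4 N down at 3.33 m → arm 3.33 m, τ = 135.4 × 3.33 = 450.9 N·m clockwise.
Sack of grain: 14.5 × 9.81 = 142.2 N down at 2.83 m → arm 2.83 m, τ = 142.2 × 2.83 = 402.4 N·m clockwise.
Total clockwise load moment = 1686 N·m.
The cable tension T acts at 2.98 m; only its component perpendicular to the beam, T sinθ, produces torque. sin 26.7° = 0.4493.
Balancing moments: T × 2.98 × 0.4493 = 1686, giving T = 1686 / 1.339 = 1260 N.

T ≈ 1260 N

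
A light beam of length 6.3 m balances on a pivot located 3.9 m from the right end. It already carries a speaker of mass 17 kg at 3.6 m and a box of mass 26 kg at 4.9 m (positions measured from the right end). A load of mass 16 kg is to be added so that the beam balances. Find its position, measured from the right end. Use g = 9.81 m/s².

x ≈ 2.59 m from the right end

About the pivot (at 3.9 m from the right end):
Speaker: 17 × 9.81 = 166.8 N down at 3.6 m → arm 0.3 m, τ = 166.8 × 0.3 = 50.04 N·m clockwise.
Box: 26 × 9.81 = 255.1 N down at 4.9 m → arm 1 m, τ = 255.1 × 1 = 255.1 N·m counterclockwise.
Net moment of existing loads = 205.1 N·m counterclockwise.
The load weighs 16 × 9.81 = 157 N and must supply an equal clockwise moment, so its lever arm about the pivot is 205.1 / 157 = 1.31 m.
That puts it at 3.9 − 1.31 = 2.59 m from the right end.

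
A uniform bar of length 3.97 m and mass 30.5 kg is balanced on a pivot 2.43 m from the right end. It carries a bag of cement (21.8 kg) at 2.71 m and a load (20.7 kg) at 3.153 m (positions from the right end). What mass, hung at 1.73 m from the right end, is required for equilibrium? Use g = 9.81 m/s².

m ≈ 10.7 kg

Choose the pivot (at 2.43 m from the right end) as the axis so the support reaction has zero arm there.
Beam weight: 30.5 × 9.81 = 299.2 N down at 1.985 m → arm 0.445 m, τ = 299.2 × 0.445 = 133.1 N·m clockwise.
Bag of cement: 21.8 × 9.81 = 213.9 N down at 2.71 m → arm 0.28 m, τ = 213.9 × 0.28 = 59.89 N·m counterclockwise.
Load: 20.7 × 9.81 = 203.1 N down at 3.153 m → arm 0.723 m, τ = 203.1 × 0.723 = 146.8 N·m counterclockwise.
Net moment of known loads = 73.59 N·m counterclockwise.
An unknown mass m at 1.73 m has arm 0.7 m; its moment is m·g·0.7 clockwise.
Balancing moments: m × 9.81 × 0.7 = 73.59, giving m = 73.59 / (9.81 × 0.7) = 10.7 kg.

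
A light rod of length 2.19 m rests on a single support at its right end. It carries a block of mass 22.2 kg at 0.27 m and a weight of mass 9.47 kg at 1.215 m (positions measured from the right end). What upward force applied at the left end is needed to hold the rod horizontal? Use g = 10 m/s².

F ≈ 79.9 N

About the right end:
Block: 22.2 × 10 = 222 N down at 0.27 m → arm 0.27 m, τ = 222 × 0.27 = 59.94 N·m counterclockwise.
Weight: 9.47 × 10 = 94.7 N down at 1.215 m → arm 1.215 m, τ = 94.7 × 1.215 = 115.1 N·m counterclockwise.
Net moment of the loads = 175 N·m counterclockwise.
The upward force F acts at the left end, arm 2.19 m, giving F × 2.19 clockwise.
Balancing moments: F × 2.19 = 175, giving F = 175 / 2.19 = 79.9 N.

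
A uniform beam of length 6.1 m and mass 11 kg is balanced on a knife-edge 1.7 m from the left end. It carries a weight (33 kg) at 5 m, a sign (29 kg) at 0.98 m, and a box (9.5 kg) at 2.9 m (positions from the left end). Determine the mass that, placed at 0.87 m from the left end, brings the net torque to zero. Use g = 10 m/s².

m ≈ 138 kg

Taking torques about the knife-edge (at 1.7 m from the left end):
Beam weight: 11 × 10 = 110 N down at 3.05 m → arm 1.35 m, τ = 110 × 1.35 = 148.5 N·m clockwise.
Weight: 33 × 10 = 330 N down at 5 m → arm 3.3 m, τ = 330 × 3.3 = 1089 N·m clockwise.
Sign: 29 × 10 = 290 N down at 0.98 m → arm 0.72 m, τ = 290 × 0.72 = 208.8 N·m counterclockwise.
Box: 9.5 × 10 = 95 N down at 2.9 m → arm 1.2 m, τ = 95 × 1.2 = 114 N·m clockwise.
Net moment of known loads = 1143 N·m clockwise.
An unknown mass m at 0.87 m has arm 0.83 m; its moment is m·g·0.83 counterclockwise.
For rotational equilibrium, m × 10 × 0.83 = 1143, so m = 1143 / (10 × 0.83) = 138 kg.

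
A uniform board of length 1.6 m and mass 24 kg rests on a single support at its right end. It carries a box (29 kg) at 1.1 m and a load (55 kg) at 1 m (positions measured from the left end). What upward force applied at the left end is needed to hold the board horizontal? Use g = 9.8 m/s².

Take moments about the right end.
Beam weight: 24 × 9.8 = 235.2 N down at 0.8 m → arm 0.8 m, τ = 235.2 × 0.8 = 188.2 N·m counterclockwise.
Box: 29 × 9.8 = 284.2 N down at 1.1 m → arm 0.5 m, τ = 284.2 × 0.5 = 142.1 N·m counterclockwise.
Load: 55 × 9.8 = 539 N down at 1 m → arm 0.6 m, τ = 539 × 0.6 = 323.4 N·m counterclockwise.
Net moment of the loads = 653.7 N·m counterclockwise.
The upward force F acts at the left end, arm 1.6 m, giving F × 1.6 clockwise.
Setting net torque to zero: F × 1.6 = 653.7 → F = 653.7 / 1.6 = 409 N.

F ≈ 409 N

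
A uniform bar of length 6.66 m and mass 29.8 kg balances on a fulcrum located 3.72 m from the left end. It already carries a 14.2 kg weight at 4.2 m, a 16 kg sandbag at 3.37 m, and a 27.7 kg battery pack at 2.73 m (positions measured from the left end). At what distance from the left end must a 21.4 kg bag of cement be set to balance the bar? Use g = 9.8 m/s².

x ≈ 5.49 m from the left end

Sum moments about the fulcrum (at 3.72 m from the left end) (the support reaction has zero arm there).
Beam weight: 29.8 × 9.8 = 292 N down at 3.33 m → arm 0.39 m, τ = 292 × 0.39 = 113.9 N·m counterclockwise.
Weight: 14.2 × 9.8 = 139.2 N down at 4.2 m → arm 0.48 m, τ = 139.2 × 0.48 = 66.82 N·m clockwise.
Sandbag: 16 × 9.8 = 156.8 N down at 3.37 m → arm 0.35 m, τ = 156.8 × 0.35 = 54.88 N·m counterclockwise.
Battery pack: 27.7 × 9.8 = 271.5 N down at 2.73 m → arm 0.99 m, τ = 271.5 × 0.99 = 268.8 N·m counterclockwise.
Net moment of existing loads = 370.8 N·m counterclockwise.
The bag of cement weighs 21.4 × 9.8 = 209.7 N and must supply an equal clockwise moment, so its lever arm about the fulcrum is 370.8 / 209.7 = 1.77 m.
That puts it at 3.72 + 1.77 = 5.49 m from the left end.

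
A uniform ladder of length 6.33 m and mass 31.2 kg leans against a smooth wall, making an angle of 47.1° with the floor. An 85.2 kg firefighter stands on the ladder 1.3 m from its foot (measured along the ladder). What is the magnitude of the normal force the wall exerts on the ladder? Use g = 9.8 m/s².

N_wall ≈ 301 N

Choose the foot of the ladder as the axis so the floor normal and friction both act there and drop out.
Ladder weight 31.2×9.8 = 305.8 N acts at 3.165 m along the ladder; its horizontal arm is 3.165·cos47.1° = 2.154 m → τ = 658.7 N·m clockwise.
Firefighter: 85.2×9.8 = 835 N at 1.3 m → arm 0.8849 m → τ = 738.9 N·m clockwise.
Wall normal N acts horizontally at the top; its moment arm is the height L sinθ = 6.33·sin47.1° = 4.637 m, counterclockwise.
Setting net torque to zero: N × 4.637 = 1398 → N = 301 N.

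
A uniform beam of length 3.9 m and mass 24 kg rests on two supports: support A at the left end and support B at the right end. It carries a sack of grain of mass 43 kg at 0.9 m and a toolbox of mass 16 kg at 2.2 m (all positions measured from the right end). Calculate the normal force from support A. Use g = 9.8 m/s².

Take moments about support B.
Beam weight: 24 × 9.8 = 235.2 N down at 1.95 m → arm 1.95 m, τ = 235.2 × 1.95 = 458.6 N·m counterclockwise.
Sack of grain: 43 × 9.8 = 421.4 N down at 0.9 m → arm 0.9 m, τ = 421.4 × 0.9 = 379.3 N·m counterclockwise.
Toolbox: 16 × 9.8 = 156.8 N down at 2.2 m → arm 2.2 m, τ = 156.8 × 2.2 = 345 N·m counterclockwise.
Net load moment about support B = 1183 N·m counterclockwise.
Reaction R at support A is upward at 3.9 m, arm 3.9 m → moment R × 3.9 clockwise.
Balancing moments: R × 3.9 = 1183, giving R = 303 N.

R_A ≈ 303 N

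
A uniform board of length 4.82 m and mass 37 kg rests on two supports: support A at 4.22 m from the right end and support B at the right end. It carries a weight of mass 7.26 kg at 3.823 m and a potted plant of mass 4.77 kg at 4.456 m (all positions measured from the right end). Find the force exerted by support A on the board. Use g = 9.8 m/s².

Take moments about support B.
Beam weight: 37 × 9.8 = 362.6 N down at 2.41 m → arm 2.41 m, τ = 362.6 × 2.41 = 873.9 N·m counterclockwise.
Weight: 7.26 × 9.8 = 71.15 N down at 3.823 m → arm 3.823 m, τ = 71.15 × 3.823 = 272 N·m counterclockwise.
Potted plant: 4.77 × 9.8 = 46.75 N down at 4.456 m → arm 4.456 m, τ = 46.75 × 4.456 = 208.3 N·m counterclockwise.
Net load moment about support B = 1354 N·m counterclockwise.
Reaction R at support A is upward at 4.22 m, arm 4.22 m → moment R × 4.22 clockwise.
For rotational equilibrium, R × 4.22 = 1354, so R = 321 N.

R_A ≈ 321 N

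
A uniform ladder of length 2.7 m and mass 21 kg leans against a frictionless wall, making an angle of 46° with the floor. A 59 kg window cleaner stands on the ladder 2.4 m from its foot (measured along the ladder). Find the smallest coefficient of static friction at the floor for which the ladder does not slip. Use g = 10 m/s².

μ_min ≈ 0.76

Sum moments about the foot of the ladder (the floor normal and friction both act there and drop out).
Ladder weight 21×10 = 210 N acts at 1.35 m along the ladder; its horizontal arm is 1.35·cos46° = 0.9378 m → τ = 196.9 N·m clockwise.
Window cleaner: 59×10 = 590 N at 2.4 m → arm 1.667 m → τ = 983.5 N·m clockwise.
Wall normal N acts horizontally at the top; its moment arm is the height L sinθ = 2.7·sin46° = 1.942 m, counterclockwise.
Balancing moments: N × 1.942 = 1180, giving N = 607.6 N.
ΣFx = 0 ⇒ f = N_wall = 607.6 N. ΣFy = 0 ⇒ N_floor = 800 N.
μ_min = f / N_floor = 607.6 / 800 = 0.76.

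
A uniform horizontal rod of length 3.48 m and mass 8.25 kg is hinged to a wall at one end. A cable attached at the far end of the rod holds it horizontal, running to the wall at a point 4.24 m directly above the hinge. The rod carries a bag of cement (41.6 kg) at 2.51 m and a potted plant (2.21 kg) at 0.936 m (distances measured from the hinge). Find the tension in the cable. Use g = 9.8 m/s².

Sum moments about the hinge (the unknown hinge reaction has zero arm there).
Beam weight: 8.25 × 9.8 = 80.85 N down at 1.74 m → arm 1.74 m, τ = 80.85 × 1.74 = 140.7 N·m clockwise.
Bag of cement: 41.6 × 9.8 = 407.7 N down at 2.51 m → arm 2.51 m, τ = 407.7 × 2.51 = 1023 N·m clockwise.
Potted plant: 2.21 × 9.8 = 21.66 N down at 0.936 m → arm 0.936 m, τ = 21.66 × 0.936 = 20.27 N·m clockwise.
Total clockwise load moment = 1184 N·m.
The cable tension T acts at 3.48 m; only its component perpendicular to the rod, T sinθ, produces torque. sinθ = h/√(h²+d²) = 4.24/√(4.24²+3.48²) = 0.773.
Setting net torque to zero: T × 3.48 × 0.773 = 1184 → T = 1184 / 2.69 = 440 N.

T ≈ 440 N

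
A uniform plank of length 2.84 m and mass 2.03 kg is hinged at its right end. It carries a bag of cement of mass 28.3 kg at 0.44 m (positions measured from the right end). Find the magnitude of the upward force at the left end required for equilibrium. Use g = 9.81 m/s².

F ≈ 53 N

Choose the right end as the axis so the unknown pivot reaction has zero arm there.
Beam weight: 2.03 × 9.81 = 19.91 N down at 1.42 m → arm 1.42 m, τ = 19.91 × 1.42 = 28.27 N·m counterclockwise.
Bag of cement: 28.3 × 9.81 = 277.6 N down at 0.44 m → arm 0.44 m, τ = 277.6 × 0.44 = 122.1 N·m counterclockwise.
Net moment of the loads = 150.4 N·m counterclockwise.
The upward force F acts at the left end, arm 2.84 m, giving F × 2.84 clockwise.
Balancing moments: F × 2.84 = 150.4, giving F = 150.4 / 2.84 = 53 N.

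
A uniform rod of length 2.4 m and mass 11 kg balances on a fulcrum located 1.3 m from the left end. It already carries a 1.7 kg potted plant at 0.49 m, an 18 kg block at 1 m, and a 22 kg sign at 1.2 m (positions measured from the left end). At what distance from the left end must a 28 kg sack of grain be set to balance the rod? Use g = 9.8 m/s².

x ≈ 1.66 m from the left end

Taking torques about the fulcrum (at 1.3 m from the left end):
Beam weight: 11 × 9.8 = 107.8 N down at 1.2 m → arm 0.1 m, τ = 107.8 × 0.1 = 10.78 N·m counterclockwise.
Potted plant: 1.7 × 9.8 = 16.66 N down at 0.49 m → arm 0.81 m, τ = 16.66 × 0.81 = 13.49 N·m counterclockwise.
Block: 18 × 9.8 = 176.4 N down at 1 m → arm 0.3 m, τ = 176.4 × 0.3 = 52.92 N·m counterclockwise.
Sign: 22 × 9.8 = 215.6 N down at 1.2 m → arm 0.1 m, τ = 215.6 × 0.1 = 21.56 N·m counterclockwise.
Net moment of existing loads = 98.75 N·m counterclockwise.
The sack of grain weighs 28 × 9.8 = 274.4 N and must supply an equal clockwise moment, so its lever arm about the fulcrum is 98.75 / 274.4 = 0.36 m.
That puts it at 1.3 + 0.36 = 1.66 m from the left end.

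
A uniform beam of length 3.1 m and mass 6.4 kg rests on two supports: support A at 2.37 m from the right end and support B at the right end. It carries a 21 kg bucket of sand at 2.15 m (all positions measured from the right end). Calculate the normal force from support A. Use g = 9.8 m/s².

Taking torques about support B:
Beam weight: 6.4 × 9.8 = 62.72 N down at 1.55 m → arm 1.55 m, τ = 62.72 × 1.55 = 97.22 N·m counterclockwise.
Bucket of sand: 21 × 9.8 = 205.8 N down at 2.15 m → arm 2.15 m, τ = 205.8 × 2.15 = 442.5 N·m counterclockwise.
Net load moment about support B = 539.7 N·m counterclockwise.
Reaction R at support A is upward at 2.37 m, arm 2.37 m → moment R × 2.37 clockwise.
Setting net torque to zero: R × 2.37 = 539.7 → R = 228 N.

R_A ≈ 228 N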